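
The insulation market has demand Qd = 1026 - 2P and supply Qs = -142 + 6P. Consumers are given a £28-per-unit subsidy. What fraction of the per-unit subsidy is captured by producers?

Pre-subsidy: 1026 - 2P = -142 + 6P gives P* = 146, Q* = 734.
With the rebate, buyers effectively pay Pb = Ps − 28, where Ps is the price sellers receive.
Demand in terms of Ps becomes Qd = 1026 − 2(Ps − 28) = 1082 - 2Ps. Setting this equal to supply: 1082 - 2Ps = -142 + 6Ps, so Ps = 153.
Buyers pay Pb = 153 − 28 = 125; Q' = -142 + 6·153 = 776.
Buyers' price falls by P* − Pb = 146 − 125 = 21; sellers' price rises by Ps − P* = 153 − 146 = 7.
So producers capture 7/28 = 0.25 of each unit of subsidy.

Producer share = 0.25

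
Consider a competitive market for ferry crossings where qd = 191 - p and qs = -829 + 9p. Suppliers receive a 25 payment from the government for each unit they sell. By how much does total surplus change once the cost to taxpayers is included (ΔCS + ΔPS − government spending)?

Pre-subsidy: 191 - p = -829 + 9p gives p* = 102, q* = 89.
With the subsidy, sellers receive ps = pb + 25 for each unit, where pb is the price buyers pay.
Supply in terms of pb becomes qs = -829 + 9(pb + 25) = -604 + 9pb. Setting this equal to demand: 191 - pb = -604 + 9pb, so pb = 79.5.
Sellers receive ps = 79.5 + 25 = 104.5; q' = 191 − 1·79.5 = 111.5.
ΔCS = ½(89 + 111.5)(102 − 79.5) = 2255.625; ΔPS = ½(89 + 111.5)(104.5 − 102) = 250.625.
Government spending = 25 × 111.5 = 2787.5.
Net change = 2255.625 + 250.625 − 2787.5 = -281.25. The loss equals the DWL triangle ½·25·22.5.

Net change in total surplus = -281.25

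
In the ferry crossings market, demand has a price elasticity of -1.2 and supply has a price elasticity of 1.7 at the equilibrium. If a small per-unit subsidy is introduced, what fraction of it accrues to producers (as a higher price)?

For a small subsidy around the equilibrium, the benefit split depends on the relative slopes, which at a point are proportional to the elasticities.
Buyer share = εs/(εs + |εd|) = 1.7/(1.7 + 1.2) = 17/29; seller share = |εd|/(εs + |εd|) = 12/29.
So producers capture 12/29 of the subsidy.

Producer share = 12/29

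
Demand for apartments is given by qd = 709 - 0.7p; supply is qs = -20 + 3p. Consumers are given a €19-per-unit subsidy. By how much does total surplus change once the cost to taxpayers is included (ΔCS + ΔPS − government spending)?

Net change in total surplus = -7581/74

Pre-subsidy: 709 - 0.7p = -20 + 3p gives p* = 7290/37, q* = 21130/37.
With the rebate, buyers effectively pay pb = ps − 19, where ps is the price sellers receive.
Demand in terms of ps becomes qd = 709 − 0.7(ps − 19) = 722.3 - 0.7ps. Setting this equal to supply: 722.3 - 0.7ps = -20 + 3ps, so ps = 7423/37.
Buyers pay pb = 7423/37 − 19 = 6720/37; q' = -20 + 3·(7423/37) = 21529/37.
ΔCS = ½(21130/37 + 21529/37)(7290/37 − 6720/37) = 12157815/1369; ΔPS = ½(21130/37 + 21529/37)(7423/37 − 7290/37) = 5673647/2738.
Government spending = 19 × 21529/37 = 409051/37.
Net change = 12157815/1369 + 5673647/2738 − 409051/37 = -7581/74. The loss equals the DWL triangle ½·19·399/37.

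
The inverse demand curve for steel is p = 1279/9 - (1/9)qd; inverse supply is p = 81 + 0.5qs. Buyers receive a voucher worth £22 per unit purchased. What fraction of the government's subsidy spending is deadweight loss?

Pre-subsidy: 1279/9 - (1/9)q = 81 + 0.5q gives q* = 100 and p* = 131.
With the rebate, buyers effectively pay pb = ps − 22, where ps is the price sellers receive.
On the curves, pb = 1279/9 - (1/9)q and ps = 81 + 0.5q; the wedge ps − pb = 22 gives 81 + 0.5q − (1279/9 - (1/9)q) = 22, so q' = 136.
Then pb = 1279/9 − (1/9)·136 = 127 and ps = 81 + 0.5·136 = 149.
ΔCS = ½(100 + 136)(131 − 127) = 472; ΔPS = ½(100 + 136)(149 − 131) = 2124.
Government spending = 22 × 136 = 2992.
DWL = ½ × 22 × (136 − 100) = 396; fraction = 396 / 2992 = 9/68.

DWL / government spending = 9/68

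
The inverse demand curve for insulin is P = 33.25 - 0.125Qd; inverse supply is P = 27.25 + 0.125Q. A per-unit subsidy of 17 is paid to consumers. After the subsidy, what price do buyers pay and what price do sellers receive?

Buyers pay 21.75; sellers receive 38.75

Pre-subsidy: 33.25 - 0.125Q = 27.25 + 0.125Q gives Q* = 24 and P* = 30.25.
With the rebate, buyers effectively pay Pb = Ps − 17, where Ps is the price sellers receive.
On the curves, Pb = 33.25 - 0.125Q and Ps = 27.25 + 0.125Q; the wedge Ps − Pb = 17 gives 27.25 + 0.125Q − (33.25 - 0.125Q) = 17, so Q' = 92.
Then Pb = 33.25 − 0.125·92 = 21.75 and Ps = 27.25 + 0.125·92 = 38.75.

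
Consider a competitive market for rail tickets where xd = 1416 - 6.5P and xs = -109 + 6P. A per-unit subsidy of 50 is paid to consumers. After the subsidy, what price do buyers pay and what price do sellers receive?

Pre-subsidy: 1416 - 6.5P = -109 + 6P gives P* = 122, x* = 623.
With the rebate, buyers effectively pay Pb = Ps − 50, where Ps is the price sellers receive.
Demand in terms of Ps becomes xd = 1416 − 6.5(Ps − 50) = 1741 - 6.5Ps. Setting this equal to supply: 1741 - 6.5Ps = -109 + 6Ps, so Ps = 148.
Buyers pay Pb = 148 − 50 = 98; x' = -109 + 6·148 = 779.

Buyers pay 98; sellers receive 148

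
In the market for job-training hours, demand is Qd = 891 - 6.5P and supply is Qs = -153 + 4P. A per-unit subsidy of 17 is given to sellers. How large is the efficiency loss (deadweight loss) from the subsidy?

Deadweight loss = 7514/21

Pre-subsidy: 891 - 6.5P = -153 + 4P gives P* = 696/7, Q* = 1713/7.
With the subsidy, sellers receive Ps = Pb + 17 for each unit, where Pb is the price buyers pay.
Supply in terms of Pb becomes Qs = -153 + 4(Pb + 17) = -85 + 4Pb. Setting this equal to demand: 891 - 6.5Pb = -85 + 4Pb, so Pb = 1952/21.
Sellers receive Ps = 1952/21 + 17 = 2309/21; Q' = 891 − 6.5·(1952/21) = 6023/21.
The subsidy expands output by 6023/21 − 1713/7 = 884/21 past the efficient level; on those units the gap between marginal cost and willingness to pay runs from 0 up to 17.
DWL = ½ × 17 × 884/21 = 7514/21.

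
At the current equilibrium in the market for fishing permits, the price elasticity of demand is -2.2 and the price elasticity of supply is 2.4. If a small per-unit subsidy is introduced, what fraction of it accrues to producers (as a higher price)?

For a small subsidy around the equilibrium, the benefit split depends on the relative slopes, which at a point are proportional to the elasticities.
Buyer share = εs/(εs + |εd|) = 2.4/(2.4 + 2.2) = 12/23; seller share = |εd|/(εs + |εd|) = 11/23.
So producers capture 11/23 of the subsidy.

Producer share = 11/23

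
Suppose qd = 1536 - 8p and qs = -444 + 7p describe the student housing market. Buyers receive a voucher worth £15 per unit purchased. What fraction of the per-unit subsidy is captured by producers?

Pre-subsidy: 1536 - 8p = -444 + 7p gives p* = 132, q* = 480.
With the rebate, buyers effectively pay pb = ps − 15, where ps is the price sellers receive.
Demand in terms of ps becomes qd = 1536 − 8(ps − 15) = 1656 - 8ps. Setting this equal to supply: 1656 - 8ps = -444 + 7ps, so ps = 140.
Buyers pay pb = 140 − 15 = 125; q' = -444 + 7·140 = 536.
Buyers' price falls by p* − pb = 132 − 125 = 7; sellers' price rises by ps − p* = 140 − 132 = 8.
So producers capture 8/15 = 8/15 of each unit of subsidy.

Producer share = 8/15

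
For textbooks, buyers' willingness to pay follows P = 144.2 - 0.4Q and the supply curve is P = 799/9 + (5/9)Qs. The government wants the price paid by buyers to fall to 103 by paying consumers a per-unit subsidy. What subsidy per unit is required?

At a buyer price of 103, quantity demanded is 360.5 − 2.5·103 = 103.
Sellers supply 103 only when they receive Ps = 799/9 + (5/9)·103 = 146.
s = Ps − Pb = 146 − 103 = 43.

Required subsidy s = 43 per unit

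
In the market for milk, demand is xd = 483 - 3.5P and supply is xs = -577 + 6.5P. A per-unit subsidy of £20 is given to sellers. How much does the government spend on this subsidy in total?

Pre-subsidy: 483 - 3.5P = -577 + 6.5P gives P* = 106, x* = 112.
With the subsidy, sellers receive Ps = Pb + 20 for each unit, where Pb is the price buyers pay.
Supply in terms of Pb becomes xs = -577 + 6.5(Pb + 20) = -447 + 6.5Pb. Setting this equal to demand: 483 - 3.5Pb = -447 + 6.5Pb, so Pb = 93.
Sellers receive Ps = 93 + 20 = 113; x' = 483 − 3.5·93 = 157.5.
Government outlay = subsidy × quantity = 20 × 157.5 = 3150.

Government cost = £3150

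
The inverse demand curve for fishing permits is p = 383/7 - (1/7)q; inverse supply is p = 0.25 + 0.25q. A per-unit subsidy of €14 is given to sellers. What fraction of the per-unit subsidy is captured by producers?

Pre-subsidy: 383/7 - (1/7)q = 0.25 + 0.25q gives q* = 1525/11 and p* = 384/11.
With the subsidy, sellers receive ps = pb + 14 for each unit, where pb is the price buyers pay.
On the curves, pb = 383/7 - (1/7)q and ps = 0.25 + 0.25q; the wedge ps − pb = 14 gives 0.25 + 0.25q − (383/7 - (1/7)q) = 14, so q' = 1917/11.
Then pb = 383/7 − (1/7)·(1917/11) = 328/11 and ps = 0.25 + 0.25·(1917/11) = 482/11.
Buyers' price falls by p* − pb = 384/11 − 328/11 = 56/11; sellers' price rises by ps − p* = 482/11 − 384/11 = 98/11.
So producers capture (98/11)/14 = 7/11 of each unit of subsidy.

Producer share = 7/11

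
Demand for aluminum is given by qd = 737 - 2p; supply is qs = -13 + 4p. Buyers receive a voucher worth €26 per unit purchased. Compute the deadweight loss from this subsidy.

Pre-subsidy: 737 - 2p = -13 + 4p gives p* = 125, q* = 487.
With the rebate, buyers effectively pay pb = ps − 26, where ps is the price sellers receive.
Demand in terms of ps becomes qd = 737 − 2(ps − 26) = 789 - 2ps. Setting this equal to supply: 789 - 2ps = -13 + 4ps, so ps = 401/3.
Buyers pay pb = 401/3 − 26 = 323/3; q' = -13 + 4·(401/3) = 1565/3.
The subsidy expands output by 1565/3 − 487 = 104/3 past the efficient level; on those units the gap between marginal cost and willingness to pay runs from 0 up to 26.
DWL = ½ × 26 × 104/3 = 1352/3.

Deadweight loss = 1352/3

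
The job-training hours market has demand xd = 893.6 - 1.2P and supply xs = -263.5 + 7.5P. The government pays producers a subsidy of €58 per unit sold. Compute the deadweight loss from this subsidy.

Deadweight loss = €1740

Pre-subsidy: 893.6 - 1.2P = -263.5 + 7.5P gives P* = 133, x* = 734.
With the subsidy, sellers receive Ps = Pb + 58 for each unit, where Pb is the price buyers pay.
Supply in terms of Pb becomes xs = -263.5 + 7.5(Pb + 58) = 171.5 + 7.5Pb. Setting this equal to demand: 893.6 - 1.2Pb = 171.5 + 7.5Pb, so Pb = 83.
Sellers receive Ps = 83 + 58 = 141; x' = 893.6 − 1.2·83 = 794.
The subsidy expands output by 794 − 734 = 60 past the efficient level; on those units the gap between marginal cost and willingness to pay runs from 0 up to 58.
DWL = ½ × 58 × 60 = 1740.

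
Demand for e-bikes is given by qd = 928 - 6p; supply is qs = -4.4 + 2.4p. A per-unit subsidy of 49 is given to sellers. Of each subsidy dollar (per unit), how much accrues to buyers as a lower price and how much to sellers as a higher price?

Pre-subsidy: 928 - 6p = -4.4 + 2.4p gives p* = 111, q* = 262.
With the subsidy, sellers receive ps = pb + 49 for each unit, where pb is the price buyers pay.
Supply in terms of pb becomes qs = -4.4 + 2.4(pb + 49) = 113.2 + 2.4pb. Setting this equal to demand: 928 - 6pb = 113.2 + 2.4pb, so pb = 97.
Sellers receive ps = 97 + 49 = 146; q' = 928 − 6·97 = 346.
Buyers' price falls by p* − pb = 111 − 97 = 14; sellers' price rises by ps − p* = 146 − 111 = 35.

Buyers gain 14 per unit; sellers gain 35 per unit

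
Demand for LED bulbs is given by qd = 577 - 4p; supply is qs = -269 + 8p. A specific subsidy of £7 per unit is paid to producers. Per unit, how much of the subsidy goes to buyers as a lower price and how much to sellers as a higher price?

Pre-subsidy: 577 - 4p = -269 + 8p gives p* = 70.5, q* = 295.
With the subsidy, sellers receive ps = pb + 7 for each unit, where pb is the price buyers pay.
Supply in terms of pb becomes qs = -269 + 8(pb + 7) = -213 + 8pb. Setting this equal to demand: 577 - 4pb = -213 + 8pb, so pb = 395/6.
Sellers receive ps = 395/6 + 7 = 437/6; q' = 577 − 4·(395/6) = 941/3.
Buyers' price falls by p* − pb = 70.5 − 395/6 = 14/3; sellers' price rises by ps − p* = 437/6 − 70.5 = 7/3.

Buyers gain 14/3 per unit; sellers gain 7/3 per unit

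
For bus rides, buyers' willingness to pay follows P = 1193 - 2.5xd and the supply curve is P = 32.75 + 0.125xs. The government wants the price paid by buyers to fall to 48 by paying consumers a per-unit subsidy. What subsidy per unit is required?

Required subsidy s = 42 per unit

At a buyer price of 48, quantity demanded is 477.2 − 0.4·48 = 458.
Sellers supply 458 only when they receive Ps = 32.75 + 0.125·458 = 90.
s = Ps − Pb = 90 − 48 = 42.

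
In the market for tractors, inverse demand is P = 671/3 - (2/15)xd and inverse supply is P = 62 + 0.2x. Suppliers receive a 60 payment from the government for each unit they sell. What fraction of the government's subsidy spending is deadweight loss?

DWL / government spending = 18/133

Pre-subsidy: 671/3 - (2/15)x = 62 + 0.2x gives x* = 485 and P* = 159.
With the subsidy, sellers receive Ps = Pb + 60 for each unit, where Pb is the price buyers pay.
On the curves, Pb = 671/3 - (2/15)x and Ps = 62 + 0.2x; the wedge Ps − Pb = 60 gives 62 + 0.2x − (671/3 - (2/15)x) = 60, so x' = 665.
Then Pb = 671/3 − (2/15)·665 = 135 and Ps = 62 + 0.2·665 = 195.
ΔCS = ½(485 + 665)(159 − 135) = 13800; ΔPS = ½(485 + 665)(195 − 159) = 20700.
Government spending = 60 × 665 = 39900.
DWL = ½ × 60 × (665 − 485) = 5400; fraction = 5400 / 39900 = 18/133.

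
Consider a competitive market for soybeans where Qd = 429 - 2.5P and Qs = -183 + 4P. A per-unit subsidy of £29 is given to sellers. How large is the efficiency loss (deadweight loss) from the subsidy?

Pre-subsidy: 429 - 2.5P = -183 + 4P gives P* = 1224/13, Q* = 2517/13.
With the subsidy, sellers receive Ps = Pb + 29 for each unit, where Pb is the price buyers pay.
Supply in terms of Pb becomes Qs = -183 + 4(Pb + 29) = -67 + 4Pb. Setting this equal to demand: 429 - 2.5Pb = -67 + 4Pb, so Pb = 992/13.
Sellers receive Ps = 992/13 + 29 = 1369/13; Q' = 429 − 2.5·(992/13) = 3097/13.
The subsidy expands output by 3097/13 − 2517/13 = 580/13 past the efficient level; on those units the gap between marginal cost and willingness to pay runs from 0 up to 29.
DWL = ½ × 29 × 580/13 = 8410/13.

Deadweight loss = 8410/13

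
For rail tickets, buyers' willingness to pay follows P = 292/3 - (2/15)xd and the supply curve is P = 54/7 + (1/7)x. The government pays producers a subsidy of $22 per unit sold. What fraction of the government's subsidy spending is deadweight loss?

Pre-subsidy: 292/3 - (2/15)x = 54/7 + (1/7)x gives x* = 9410/29 and P* = 1568/29.
With the subsidy, sellers receive Ps = Pb + 22 for each unit, where Pb is the price buyers pay.
On the curves, Pb = 292/3 - (2/15)x and Ps = 54/7 + (1/7)x; the wedge Ps − Pb = 22 gives 54/7 + (1/7)x − (292/3 - (2/15)x) = 22, so x' = 11720/29.
Then Pb = 292/3 − (2/15)·(11720/29) = 1260/29 and Ps = 54/7 + (1/7)·(11720/29) = 1898/29.
ΔCS = ½(9410/29 + 11720/29)(1568/29 − 1260/29) = 3254020/841; ΔPS = ½(9410/29 + 11720/29)(1898/29 − 1568/29) = 3486450/841.
Government spending = 22 × 11720/29 = 257840/29.
DWL = ½ × 22 × (11720/29 − 9410/29) = 25410/29; fraction = (25410/29) / (257840/29) = 231/2344.

DWL / government spending = 231/2344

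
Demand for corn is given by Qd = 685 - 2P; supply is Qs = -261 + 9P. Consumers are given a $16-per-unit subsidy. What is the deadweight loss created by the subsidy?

Pre-subsidy: 685 - 2P = -261 + 9P gives P* = 86, Q* = 513.
With the rebate, buyers effectively pay Pb = Ps − 16, where Ps is the price sellers receive.
Demand in terms of Ps becomes Qd = 685 − 2(Ps − 16) = 717 - 2Ps. Setting this equal to supply: 717 - 2Ps = -261 + 9Ps, so Ps = 978/11.
Buyers pay Pb = 978/11 − 16 = 802/11; Q' = -261 + 9·(978/11) = 5931/11.
The subsidy expands output by 5931/11 − 513 = 288/11 past the efficient level; on those units the gap between marginal cost and willingness to pay runs from 0 up to 16.
DWL = ½ × 16 × 288/11 = 2304/11.

Deadweight loss = 2304/11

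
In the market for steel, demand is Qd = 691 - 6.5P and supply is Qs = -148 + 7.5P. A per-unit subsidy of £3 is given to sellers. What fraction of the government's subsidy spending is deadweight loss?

DWL / government spending = 585/34934

Pre-subsidy: 691 - 6.5P = -148 + 7.5P gives P* = 839/14, Q* = 8441/28.
With the subsidy, sellers receive Ps = Pb + 3 for each unit, where Pb is the price buyers pay.
Supply in terms of Pb becomes Qs = -148 + 7.5(Pb + 3) = -125.5 + 7.5Pb. Setting this equal to demand: 691 - 6.5Pb = -125.5 + 7.5Pb, so Pb = 1633/28.
Sellers receive Ps = 1633/28 + 3 = 1717/28; Q' = 691 − 6.5·(1633/28) = 17467/56.
ΔCS = ½(8441/28 + 17467/56)(839/14 − 1633/28) = 492.890625; ΔPS = ½(8441/28 + 17467/56)(1717/28 − 839/14) = 427.171875.
Government spending = 3 × 17467/56 = 52401/56.
DWL = ½ × 3 × (17467/56 − 8441/28) = 1755/112; fraction = (1755/112) / (52401/56) = 585/34934.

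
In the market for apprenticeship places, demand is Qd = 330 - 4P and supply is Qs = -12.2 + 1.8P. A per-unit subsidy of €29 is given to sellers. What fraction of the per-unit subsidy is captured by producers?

Pre-subsidy: 330 - 4P = -12.2 + 1.8P gives P* = 59, Q* = 94.
With the subsidy, sellers receive Ps = Pb + 29 for each unit, where Pb is the price buyers pay.
Supply in terms of Pb becomes Qs = -12.2 + 1.8(Pb + 29) = 40 + 1.8Pb. Setting this equal to demand: 330 - 4Pb = 40 + 1.8Pb, so Pb = 50.
Sellers receive Ps = 50 + 29 = 79; Q' = 330 − 4·50 = 130.
Buyers' price falls by P* − Pb = 59 − 50 = 9; sellers' price rises by Ps − P* = 79 − 59 = 20.
So producers capture 20/29 = 20/29 of each unit of subsidy.

Producer share = 20/29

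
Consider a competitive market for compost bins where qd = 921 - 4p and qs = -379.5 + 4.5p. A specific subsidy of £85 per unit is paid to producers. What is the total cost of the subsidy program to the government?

Government cost = £41565

Pre-subsidy: 921 - 4p = -379.5 + 4.5p gives p* = 153, q* = 309.
With the subsidy, sellers receive ps = pb + 85 for each unit, where pb is the price buyers pay.
Supply in terms of pb becomes qs = -379.5 + 4.5(pb + 85) = 3 + 4.5pb. Setting this equal to demand: 921 - 4pb = 3 + 4.5pb, so pb = 108.
Sellers receive ps = 108 + 85 = 193; q' = 921 − 4·108 = 489.
Government outlay = subsidy × quantity = 85 × 489 = 41565.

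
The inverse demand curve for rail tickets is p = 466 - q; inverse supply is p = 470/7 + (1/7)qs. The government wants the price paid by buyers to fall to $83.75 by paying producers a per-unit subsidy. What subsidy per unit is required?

Required subsidy s = $38 per unit

At a buyer price of 83.75, quantity demanded is 466 − 1·83.75 = 382.25.
Sellers supply 382.25 only when they receive ps = 470/7 + (1/7)·382.25 = 121.75.
s = ps − pb = 121.75 − 83.75 = 38.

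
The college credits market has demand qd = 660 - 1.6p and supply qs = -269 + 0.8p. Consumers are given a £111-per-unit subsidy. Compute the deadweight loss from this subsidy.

Deadweight loss = £3285.6

Pre-subsidy: 660 - 1.6p = -269 + 0.8p gives p* = 4645/12, q* = 122/3.
With the rebate, buyers effectively pay pb = ps − 111, where ps is the price sellers receive.
Demand in terms of ps becomes qd = 660 − 1.6(ps − 111) = 837.6 - 1.6ps. Setting this equal to supply: 837.6 - 1.6ps = -269 + 0.8ps, so ps = 5533/12.
Buyers pay pb = 5533/12 − 111 = 4201/12; q' = -269 + 0.8·(5533/12) = 1498/15.
The subsidy expands output by 1498/15 − 122/3 = 59.2 past the efficient level; on those units the gap between marginal cost and willingness to pay runs from 0 up to 111.
DWL = ½ × 111 × 59.2 = 3285.6.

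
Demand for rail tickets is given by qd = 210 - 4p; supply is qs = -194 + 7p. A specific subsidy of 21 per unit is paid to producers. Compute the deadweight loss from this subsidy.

Pre-subsidy: 210 - 4p = -194 + 7p gives p* = 404/11, q* = 694/11.
With the subsidy, sellers receive ps = pb + 21 for each unit, where pb is the price buyers pay.
Supply in terms of pb becomes qs = -194 + 7(pb + 21) = -47 + 7pb. Setting this equal to demand: 210 - 4pb = -47 + 7pb, so pb = 257/11.
Sellers receive ps = 257/11 + 21 = 488/11; q' = 210 − 4·(257/11) = 1282/11.
The subsidy expands output by 1282/11 − 694/11 = 588/11 past the efficient level; on those units the gap between marginal cost and willingness to pay runs from 0 up to 21.
DWL = ½ × 21 × 588/11 = 6174/11.

Deadweight loss = 6174/11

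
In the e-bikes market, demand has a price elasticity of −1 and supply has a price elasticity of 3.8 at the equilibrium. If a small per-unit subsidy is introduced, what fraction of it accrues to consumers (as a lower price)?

Consumer share = 19/24

For a small subsidy around the equilibrium, the benefit split depends on the relative slopes, which at a point are proportional to the elasticities.
Buyer share = εs/(εs + |εd|) = 3.8/(3.8 + 1) = 19/24; seller share = |εd|/(εs + |εd|) = 5/24.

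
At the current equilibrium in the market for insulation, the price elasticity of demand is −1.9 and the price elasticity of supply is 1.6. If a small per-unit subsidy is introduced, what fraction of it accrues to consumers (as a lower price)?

For a small subsidy around the equilibrium, the benefit split depends on the relative slopes, which at a point are proportional to the elasticities.
Buyer share = εs/(εs + |εd|) = 1.6/(1.6 + 1.9) = 16/35; seller share = |εd|/(εs + |εd|) = 19/35.

Consumer share = 16/35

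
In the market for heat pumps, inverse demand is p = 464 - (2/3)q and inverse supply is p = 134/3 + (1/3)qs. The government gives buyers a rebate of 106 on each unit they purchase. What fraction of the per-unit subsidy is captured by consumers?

Pre-subsidy: 464 - (2/3)q = 134/3 + (1/3)q gives q* = 1258/3 and p* = 1660/9.
With the rebate, buyers effectively pay pb = ps − 106, where ps is the price sellers receive.
On the curves, pb = 464 - (2/3)q and ps = 134/3 + (1/3)q; the wedge ps − pb = 106 gives 134/3 + (1/3)q − (464 - (2/3)q) = 106, so q' = 1576/3.
Then pb = 464 − (2/3)·(1576/3) = 1024/9 and ps = 134/3 + (1/3)·(1576/3) = 1978/9.
Buyers' price falls by p* − pb = 1660/9 − 1024/9 = 212/3; sellers' price rises by ps − p* = 1978/9 − 1660/9 = 106/3.
So consumers capture (212/3)/106 = 2/3 of each unit of subsidy.

Consumer share = 2/3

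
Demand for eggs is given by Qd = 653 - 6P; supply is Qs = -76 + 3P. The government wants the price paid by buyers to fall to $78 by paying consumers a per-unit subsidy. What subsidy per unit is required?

Required subsidy s = $9 per unit

At a buyer price of 78, quantity demanded is 653 − 6·78 = 185.
Sellers supply 185 only when they receive Ps with -76 + 3·Ps = 185, i.e. Ps = 87.
s = Ps − Pb = 87 − 78 = 9.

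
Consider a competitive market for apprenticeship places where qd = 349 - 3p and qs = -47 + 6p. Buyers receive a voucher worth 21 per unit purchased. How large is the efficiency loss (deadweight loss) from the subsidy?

Deadweight loss = 441

Pre-subsidy: 349 - 3p = -47 + 6p gives p* = 44, q* = 217.
With the rebate, buyers effectively pay pb = ps − 21, where ps is the price sellers receive.
Demand in terms of ps becomes qd = 349 − 3(ps − 21) = 412 - 3ps. Setting this equal to supply: 412 - 3ps = -47 + 6ps, so ps = 51.
Buyers pay pb = 51 − 21 = 30; q' = -47 + 6·51 = 259.
The subsidy expands output by 259 − 217 = 42 past the efficient level; on those units the gap between marginal cost and willingness to pay runs from 0 up to 21.
DWL = ½ × 21 × 42 = 441.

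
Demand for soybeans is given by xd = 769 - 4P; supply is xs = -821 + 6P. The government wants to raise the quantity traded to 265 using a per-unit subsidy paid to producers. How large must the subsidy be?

At x = 265, invert demand for the buyer price: Pb = (769 − 265)/4 = 126; invert supply for the seller price: Ps = (265 − (-821))/6 = 181.
The subsidy must fill the gap: s = Ps − Pb = 181 − 126 = 55.

Required subsidy s = 55 per unit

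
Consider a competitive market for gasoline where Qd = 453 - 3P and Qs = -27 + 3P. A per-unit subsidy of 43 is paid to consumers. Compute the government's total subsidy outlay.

Government cost = 11932.5

Pre-subsidy: 453 - 3P = -27 + 3P gives P* = 80, Q* = 213.
With the rebate, buyers effectively pay Pb = Ps − 43, where Ps is the price sellers receive.
Demand in terms of Ps becomes Qd = 453 − 3(Ps − 43) = 582 - 3Ps. Setting this equal to supply: 582 - 3Ps = -27 + 3Ps, so Ps = 101.5.
Buyers pay Pb = 101.5 − 43 = 58.5; Q' = -27 + 3·101.5 = 277.5.
Government outlay = subsidy × quantity = 43 × 277.5 = 11932.5.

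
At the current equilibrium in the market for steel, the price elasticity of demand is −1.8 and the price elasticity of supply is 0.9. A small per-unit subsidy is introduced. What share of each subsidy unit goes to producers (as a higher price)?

Producer share = 2/3

For a small subsidy around the equilibrium, the benefit split depends on the relative slopes, which at a point are proportional to the elasticities.
Buyer share = εs/(εs + |εd|) = 0.9/(0.9 + 1.8) = 1/3; seller share = |εd|/(εs + |εd|) = 2/3.
So producers capture 2/3 of the subsidy.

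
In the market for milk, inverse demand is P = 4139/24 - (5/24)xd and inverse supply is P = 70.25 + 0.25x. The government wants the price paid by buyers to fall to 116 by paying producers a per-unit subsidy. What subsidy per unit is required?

At a buyer price of 116, quantity demanded is 827.8 − 4.8·116 = 271.
Sellers supply 271 only when they receive Ps = 70.25 + 0.25·271 = 138.
s = Ps − Pb = 138 − 116 = 22.

Required subsidy s = 22 per unit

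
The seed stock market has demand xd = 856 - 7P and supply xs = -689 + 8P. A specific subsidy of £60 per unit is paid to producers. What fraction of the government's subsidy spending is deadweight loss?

DWL / government spending = 112/359

Pre-subsidy: 856 - 7P = -689 + 8P gives P* = 103, x* = 135.
With the subsidy, sellers receive Ps = Pb + 60 for each unit, where Pb is the price buyers pay.
Supply in terms of Pb becomes xs = -689 + 8(Pb + 60) = -209 + 8Pb. Setting this equal to demand: 856 - 7Pb = -209 + 8Pb, so Pb = 71.
Sellers receive Ps = 71 + 60 = 131; x' = 856 − 7·71 = 359.
ΔCS = ½(135 + 359)(103 − 71) = 7904; ΔPS = ½(135 + 359)(131 − 103) = 6916.
Government spending = 60 × 359 = 21540.
DWL = ½ × 60 × (359 − 135) = 6720; fraction = 6720 / 21540 = 112/359.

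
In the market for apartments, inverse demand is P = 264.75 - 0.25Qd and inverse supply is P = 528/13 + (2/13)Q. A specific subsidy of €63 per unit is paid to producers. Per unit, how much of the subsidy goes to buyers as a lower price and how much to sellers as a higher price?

Buyers gain €39 per unit; sellers gain €24 per unit

Pre-subsidy: 264.75 - 0.25Q = 528/13 + (2/13)Q gives Q* = 555 and P* = 126.
With the subsidy, sellers receive Ps = Pb + 63 for each unit, where Pb is the price buyers pay.
On the curves, Pb = 264.75 - 0.25Q and Ps = 528/13 + (2/13)Q; the wedge Ps − Pb = 63 gives 528/13 + (2/13)Q − (264.75 - 0.25Q) = 63, so Q' = 711.
Then Pb = 264.75 − 0.25·711 = 87 and Ps = 528/13 + (2/13)·711 = 150.
Buyers' price falls by P* − Pb = 126 − 87 = 39; sellers' price rises by Ps − P* = 150 − 126 = 24.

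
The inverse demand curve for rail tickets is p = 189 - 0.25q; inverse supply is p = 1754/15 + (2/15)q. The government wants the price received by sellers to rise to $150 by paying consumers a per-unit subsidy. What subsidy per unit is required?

At a seller price of 150, quantity supplied is -877 + 7.5·150 = 248.
Buyers absorb 248 only when they pay pb = 189 − 0.25·248 = 127.
s = ps − pb = 150 − 127 = 23.

Required subsidy s = $23 per unit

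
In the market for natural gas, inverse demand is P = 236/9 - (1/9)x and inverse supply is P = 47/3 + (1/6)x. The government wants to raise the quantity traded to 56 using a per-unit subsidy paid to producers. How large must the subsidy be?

Required subsidy s = 5 per unit

At x = 56, from the demand curve buyers pay Pb = 236/9 − (1/9)·56 = 20; from the supply curve sellers need Ps = 47/3 + (1/6)·56 = 25.
The subsidy must fill the gap: s = Ps − Pb = 25 − 20 = 5.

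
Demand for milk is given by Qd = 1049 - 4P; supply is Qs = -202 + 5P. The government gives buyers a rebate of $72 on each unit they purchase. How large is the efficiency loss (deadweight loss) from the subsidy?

Deadweight loss = $5760

Pre-subsidy: 1049 - 4P = -202 + 5P gives P* = 139, Q* = 493.
With the rebate, buyers effectively pay Pb = Ps − 72, where Ps is the price sellers receive.
Demand in terms of Ps becomes Qd = 1049 − 4(Ps − 72) = 1337 - 4Ps. Setting this equal to supply: 1337 - 4Ps = -202 + 5Ps, so Ps = 171.
Buyers pay Pb = 171 − 72 = 99; Q' = -202 + 5·171 = 653.
The subsidy expands output by 653 − 493 = 160 past the efficient level; on those units the gap between marginal cost and willingness to pay runs from 0 up to 72.
DWL = ½ × 72 × 160 = 5760.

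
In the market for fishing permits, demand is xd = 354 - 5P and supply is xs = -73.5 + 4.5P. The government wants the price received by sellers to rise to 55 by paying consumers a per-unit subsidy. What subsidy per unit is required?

At a seller price of 55, quantity supplied is -73.5 + 4.5·55 = 174.
Buyers absorb 174 only when they pay Pb with 354 − 5·Pb = 174, i.e. Pb = 36.
s = Ps − Pb = 55 − 36 = 19.

Required subsidy s = 19 per unit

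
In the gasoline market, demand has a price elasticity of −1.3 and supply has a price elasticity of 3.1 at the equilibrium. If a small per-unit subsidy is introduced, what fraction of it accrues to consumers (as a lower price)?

For a small subsidy around the equilibrium, the benefit split depends on the relative slopes, which at a point are proportional to the elasticities.
Buyer share = εs/(εs + |εd|) = 3.1/(3.1 + 1.3) = 31/44; seller share = |εd|/(εs + |εd|) = 13/44.

Consumer share = 31/44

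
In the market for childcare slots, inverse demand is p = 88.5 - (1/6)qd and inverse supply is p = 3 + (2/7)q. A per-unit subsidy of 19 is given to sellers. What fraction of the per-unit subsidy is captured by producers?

Producer share = 12/19

Pre-subsidy: 88.5 - (1/6)q = 3 + (2/7)q gives q* = 189 and p* = 57.
With the subsidy, sellers receive ps = pb + 19 for each unit, where pb is the price buyers pay.
On the curves, pb = 88.5 - (1/6)q and ps = 3 + (2/7)q; the wedge ps − pb = 19 gives 3 + (2/7)q − (88.5 - (1/6)q) = 19, so q' = 231.
Then pb = 88.5 − (1/6)·231 = 50 and ps = 3 + (2/7)·231 = 69.
Buyers' price falls by p* − pb = 57 − 50 = 7; sellers' price rises by ps − p* = 69 − 57 = 12.
So producers capture 12/19 = 12/19 of each unit of subsidy.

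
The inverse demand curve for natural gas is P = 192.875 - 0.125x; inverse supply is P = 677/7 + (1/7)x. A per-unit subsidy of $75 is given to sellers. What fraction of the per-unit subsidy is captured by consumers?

Pre-subsidy: 192.875 - 0.125x = 677/7 + (1/7)x gives x* = 359 and P* = 148.
With the subsidy, sellers receive Ps = Pb + 75 for each unit, where Pb is the price buyers pay.
On the curves, Pb = 192.875 - 0.125x and Ps = 677/7 + (1/7)x; the wedge Ps − Pb = 75 gives 677/7 + (1/7)x − (192.875 - 0.125x) = 75, so x' = 639.
Then Pb = 192.875 − 0.125·639 = 113 and Ps = 677/7 + (1/7)·639 = 188.
Buyers' price falls by P* − Pb = 148 − 113 = 35; sellers' price rises by Ps − P* = 188 − 148 = 40.
So consumers capture 35/75 = 7/15 of each unit of subsidy.

Consumer share = 7/15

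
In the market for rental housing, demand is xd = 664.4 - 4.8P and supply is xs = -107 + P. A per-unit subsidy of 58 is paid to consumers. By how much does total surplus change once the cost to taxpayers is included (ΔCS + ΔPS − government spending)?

Net change in total surplus = -1392

Pre-subsidy: 664.4 - 4.8P = -107 + P gives P* = 133, x* = 26.
With the rebate, buyers effectively pay Pb = Ps − 58, where Ps is the price sellers receive.
Demand in terms of Ps becomes xd = 664.4 − 4.8(Ps − 58) = 942.8 - 4.8Ps. Setting this equal to supply: 942.8 - 4.8Ps = -107 + Ps, so Ps = 181.
Buyers pay Pb = 181 − 58 = 123; x' = -107 + 1·181 = 74.
ΔCS = ½(26 + 74)(133 − 123) = 500; ΔPS = ½(26 + 74)(181 − 133) = 2400.
Government spending = 58 × 74 = 4292.
Net change = 500 + 2400 − 4292 = -1392. The loss equals the DWL triangle ½·58·48.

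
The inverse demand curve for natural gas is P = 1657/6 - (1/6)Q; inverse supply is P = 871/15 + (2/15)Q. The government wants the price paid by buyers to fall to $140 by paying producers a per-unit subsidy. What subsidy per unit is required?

Required subsidy s = $27 per unit

At a buyer price of 140, quantity demanded is 1657 − 6·140 = 817.
Sellers supply 817 only when they receive Ps = 871/15 + (2/15)·817 = 167.
s = Ps − Pb = 167 − 140 = 27.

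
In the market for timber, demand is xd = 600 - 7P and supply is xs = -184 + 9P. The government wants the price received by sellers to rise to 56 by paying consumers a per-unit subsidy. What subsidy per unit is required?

At a seller price of 56, quantity supplied is -184 + 9·56 = 320.
Buyers absorb 320 only when they pay Pb with 600 − 7·Pb = 320, i.e. Pb = 40.
s = Ps − Pb = 56 − 40 = 16.

Required subsidy s = 16 per unit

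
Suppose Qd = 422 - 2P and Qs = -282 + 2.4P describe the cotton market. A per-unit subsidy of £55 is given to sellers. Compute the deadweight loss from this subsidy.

Deadweight loss = £1650

Pre-subsidy: 422 - 2P = -282 + 2.4P gives P* = 160, Q* = 102.
With the subsidy, sellers receive Ps = Pb + 55 for each unit, where Pb is the price buyers pay.
Supply in terms of Pb becomes Qs = -282 + 2.4(Pb + 55) = -150 + 2.4Pb. Setting this equal to demand: 422 - 2Pb = -150 + 2.4Pb, so Pb = 130.
Sellers receive Ps = 130 + 55 = 185; Q' = 422 − 2·130 = 162.
The subsidy expands output by 162 − 102 = 60 past the efficient level; on those units the gap between marginal cost and willingness to pay runs from 0 up to 55.
DWL = ½ × 55 × 60 = 1650.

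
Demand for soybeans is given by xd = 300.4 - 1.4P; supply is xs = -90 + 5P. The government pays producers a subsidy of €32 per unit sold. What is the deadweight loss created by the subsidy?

Pre-subsidy: 300.4 - 1.4P = -90 + 5P gives P* = 61, x* = 215.
With the subsidy, sellers receive Ps = Pb + 32 for each unit, where Pb is the price buyers pay.
Supply in terms of Pb becomes xs = -90 + 5(Pb + 32) = 70 + 5Pb. Setting this equal to demand: 300.4 - 1.4Pb = 70 + 5Pb, so Pb = 36.
Sellers receive Ps = 36 + 32 = 68; x' = 300.4 − 1.4·36 = 250.
The subsidy expands output by 250 − 215 = 35 past the efficient level; on those units the gap between marginal cost and willingness to pay runs from 0 up to 32.
DWL = ½ × 32 × 35 = 560.

Deadweight loss = €560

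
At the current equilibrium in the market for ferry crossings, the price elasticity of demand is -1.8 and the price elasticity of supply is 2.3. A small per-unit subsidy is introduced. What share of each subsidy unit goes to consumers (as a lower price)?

For a small subsidy around the equilibrium, the benefit split depends on the relative slopes, which at a point are proportional to the elasticities.
Buyer share = εs/(εs + |εd|) = 2.3/(2.3 + 1.8) = 23/41; seller share = |εd|/(εs + |εd|) = 18/41.

Consumer share = 23/41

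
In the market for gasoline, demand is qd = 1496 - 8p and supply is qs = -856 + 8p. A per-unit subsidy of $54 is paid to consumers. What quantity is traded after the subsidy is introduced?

q' = 536

Pre-subsidy: 1496 - 8p = -856 + 8p gives p* = 147, q* = 320.
With the rebate, buyers effectively pay pb = ps − 54, where ps is the price sellers receive.
Demand in terms of ps becomes qd = 1496 − 8(ps − 54) = 1928 - 8ps. Setting this equal to supply: 1928 - 8ps = -856 + 8ps, so ps = 174.
Buyers pay pb = 174 − 54 = 120; q' = -856 + 8·174 = 536.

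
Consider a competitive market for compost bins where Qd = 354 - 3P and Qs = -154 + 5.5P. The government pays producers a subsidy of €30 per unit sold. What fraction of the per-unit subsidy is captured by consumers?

Consumer share = 11/17

Pre-subsidy: 354 - 3P = -154 + 5.5P gives P* = 1016/17, Q* = 2970/17.
With the subsidy, sellers receive Ps = Pb + 30 for each unit, where Pb is the price buyers pay.
Supply in terms of Pb becomes Qs = -154 + 5.5(Pb + 30) = 11 + 5.5Pb. Setting this equal to demand: 354 - 3Pb = 11 + 5.5Pb, so Pb = 686/17.
Sellers receive Ps = 686/17 + 30 = 1196/17; Q' = 354 − 3·(686/17) = 3960/17.
Buyers' price falls by P* − Pb = 1016/17 − 686/17 = 330/17; sellers' price rises by Ps − P* = 1196/17 − 1016/17 = 180/17.
So consumers capture (330/17)/30 = 11/17 of each unit of subsidy.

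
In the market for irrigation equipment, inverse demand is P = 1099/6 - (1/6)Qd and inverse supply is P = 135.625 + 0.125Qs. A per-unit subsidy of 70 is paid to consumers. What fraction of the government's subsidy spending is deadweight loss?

Pre-subsidy: 1099/6 - (1/6)Q = 135.625 + 0.125Q gives Q* = 163 and P* = 156.
With the rebate, buyers effectively pay Pb = Ps − 70, where Ps is the price sellers receive.
On the curves, Pb = 1099/6 - (1/6)Q and Ps = 135.625 + 0.125Q; the wedge Ps − Pb = 70 gives 135.625 + 0.125Q − (1099/6 - (1/6)Q) = 70, so Q' = 403.
Then Pb = 1099/6 − (1/6)·403 = 116 and Ps = 135.625 + 0.125·403 = 186.
ΔCS = ½(163 + 403)(156 − 116) = 11320; ΔPS = ½(163 + 403)(186 − 156) = 8490.
Government spending = 70 × 403 = 28210.
DWL = ½ × 70 × (403 − 163) = 8400; fraction = 8400 / 28210 = 120/403.

DWL / government spending = 120/403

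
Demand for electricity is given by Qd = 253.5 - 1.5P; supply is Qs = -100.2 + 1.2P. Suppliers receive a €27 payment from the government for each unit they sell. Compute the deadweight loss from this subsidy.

Deadweight loss = €243

Pre-subsidy: 253.5 - 1.5P = -100.2 + 1.2P gives P* = 131, Q* = 57.
With the subsidy, sellers receive Ps = Pb + 27 for each unit, where Pb is the price buyers pay.
Supply in terms of Pb becomes Qs = -100.2 + 1.2(Pb + 27) = -67.8 + 1.2Pb. Setting this equal to demand: 253.5 - 1.5Pb = -67.8 + 1.2Pb, so Pb = 119.
Sellers receive Ps = 119 + 27 = 146; Q' = 253.5 − 1.5·119 = 75.
The subsidy expands output by 75 − 57 = 18 past the efficient level; on those units the gap between marginal cost and willingness to pay runs from 0 up to 27.
DWL = ½ × 27 × 18 = 243.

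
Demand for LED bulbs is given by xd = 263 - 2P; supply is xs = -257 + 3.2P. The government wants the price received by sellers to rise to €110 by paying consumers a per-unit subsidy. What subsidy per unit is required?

At a seller price of 110, quantity supplied is -257 + 3.2·110 = 95.
Buyers absorb 95 only when they pay Pb with 263 − 2·Pb = 95, i.e. Pb = 84.
s = Ps − Pb = 110 − 84 = 26.

Required subsidy s = €26 per unit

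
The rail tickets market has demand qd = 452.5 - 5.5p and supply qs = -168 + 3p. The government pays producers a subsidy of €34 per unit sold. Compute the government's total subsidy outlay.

Pre-subsidy: 452.5 - 5.5p = -168 + 3p gives p* = 73, q* = 51.
With the subsidy, sellers receive ps = pb + 34 for each unit, where pb is the price buyers pay.
Supply in terms of pb becomes qs = -168 + 3(pb + 34) = -66 + 3pb. Setting this equal to demand: 452.5 - 5.5pb = -66 + 3pb, so pb = 61.
Sellers receive ps = 61 + 34 = 95; q' = 452.5 − 5.5·61 = 117.
Government outlay = subsidy × quantity = 34 × 117 = 3978.

Government cost = €3978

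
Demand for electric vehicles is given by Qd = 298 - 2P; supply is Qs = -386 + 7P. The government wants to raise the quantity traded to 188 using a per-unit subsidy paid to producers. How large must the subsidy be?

At Q = 188, invert demand for the buyer price: Pb = (298 − 188)/2 = 55; invert supply for the seller price: Ps = (188 − (-386))/7 = 82.
The subsidy must fill the gap: s = Ps − Pb = 82 − 55 = 27.

Required subsidy s = 27 per unit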